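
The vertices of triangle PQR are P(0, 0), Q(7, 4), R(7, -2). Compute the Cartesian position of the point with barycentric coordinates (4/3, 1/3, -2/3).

(-7/3, 8/3)

S = (4/3)·P + (1/3)·Q + (-2/3)·R.
x-coordinate: (4/3)·0 + (1/3)·7 + (-2/3)·7 = -7/3.
y-coordinate: (4/3)·0 + (1/3)·4 + (-2/3)·(-2) = 8/3.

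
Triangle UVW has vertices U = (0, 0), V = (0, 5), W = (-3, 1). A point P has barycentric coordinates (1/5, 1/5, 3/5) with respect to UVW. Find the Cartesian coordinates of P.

P = (1/5)·U + (1/5)·V + (3/5)·W.
x-coordinate: (1/5)·0 + (1/5)·0 + (3/5)·(-3) = -9/5.
y-coordinate: (1/5)·0 + (1/5)·5 + (3/5)·1 = 8/5.

(-9/5, 8/5)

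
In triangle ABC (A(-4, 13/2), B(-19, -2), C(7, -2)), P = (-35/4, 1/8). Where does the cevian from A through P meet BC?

(-31/3, -2)

Barycentric coordinates of P with respect to ABC: (1/4, 1/2, 1/4).
On side BC the A-coordinate is zero; dropping P's A-weight 1/4 and renormalizing the remaining 1/2 : 1/4 gives weights 2/3, 1/3 on B, C.
Q = (2/3)·(-19, -2) + (1/3)·(7, -2) = (-31/3, -2).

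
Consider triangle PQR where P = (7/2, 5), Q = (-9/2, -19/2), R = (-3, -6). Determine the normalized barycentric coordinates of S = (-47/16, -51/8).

Signed area of the reference triangle: [PQR] = ½·((7/2)·(-19/2−(-6)) + (-9/2)·(-6−5) + (-3)·(5−(-19/2))) = ½·(-49/4 + 99/2 − 87/2) = -25/8.
[SQR] = ½·((-47/16)·(-19/2−(-6)) + (-9/2)·(-6−(-51/8)) + (-3)·(-51/8−(-19/2))) = ½·(329/32 − 27/16 − 75/8) = -25/64, so the P-coordinate is (-25/64)/(-25/8) = 1/8.
[PSR] = ½·((7/2)·(-51/8−(-6)) + (-47/16)·(-6−5) + (-3)·(5−(-51/8))) = ½·(-21/16 + 517/16 − 273/8) = -25/16, so the Q-coordinate is 1/2.
[PQS] = ½·((7/2)·(-19/2−(-51/8)) + (-9/2)·(-51/8−5) + (-47/16)·(5−(-19/2))) = ½·(-175/16 + 819/16 − 1363/32) = -75/64, so the R-coordinate is 3/8.
Check: 1/8 + 1/2 + 3/8 = 1.

(1/8, 1/2, 3/8)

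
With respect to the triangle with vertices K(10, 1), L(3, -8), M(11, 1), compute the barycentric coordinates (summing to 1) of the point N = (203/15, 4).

(2/15, -1/3, 6/5)

Signed area of the reference triangle: [KLM] = ½·(10·(-8−1) + 3·(1−1) + 11·(1−(-8))) = ½·(-90 + 0 + 99) = 9/2.
[NLM] = ½·((203/15)·(-8−1) + 3·(1−4) + 11·(4−(-8))) = ½·(-609/5 − 9 + 132) = 3/5, so the K-coordinate is (3/5)/(9/2) = 2/15.
[KNM] = ½·(10·(4−1) + (203/15)·(1−1) + 11·(1−4)) = ½·(30 + 0 − 33) = -3/2, so the L-coordinate is -1/3.
[KLN] = ½·(10·(-8−4) + 3·(4−1) + (203/15)·(1−(-8))) = ½·(-120 + 9 + 609/5) = 27/5, so the M-coordinate is 6/5.
Check: 2/15 − 1/3 + 6/5 = 1.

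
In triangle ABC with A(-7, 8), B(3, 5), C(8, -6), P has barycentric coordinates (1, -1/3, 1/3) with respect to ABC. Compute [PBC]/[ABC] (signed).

The signed ratio [PBC]/[ABC] equals the barycentric coordinate of P at vertex A, which is 1.

1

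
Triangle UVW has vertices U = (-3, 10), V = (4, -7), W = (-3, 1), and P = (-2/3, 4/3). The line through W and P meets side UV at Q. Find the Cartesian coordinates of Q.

(1/2, 3/2)

Barycentric coordinates of P with respect to UVW: (1/3, 1/3, 1/3).
On side UV the W-coordinate is zero; dropping P's W-weight 1/3 and renormalizing the remaining 1/3 : 1/3 gives weights 1/2, 1/2 on U, V.
Q = (1/2)·(-3, 10) + (1/2)·(4, -7) = (1/2, 3/2).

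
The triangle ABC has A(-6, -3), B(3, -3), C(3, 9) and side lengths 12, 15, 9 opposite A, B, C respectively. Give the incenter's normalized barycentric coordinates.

The incenter has barycentric coordinates proportional to the opposite side lengths: (12 : 15 : 9).
Normalizing by 12+15+9 = 36 gives (1/3, 5/12, 1/4).

(1/3, 5/12, 1/4)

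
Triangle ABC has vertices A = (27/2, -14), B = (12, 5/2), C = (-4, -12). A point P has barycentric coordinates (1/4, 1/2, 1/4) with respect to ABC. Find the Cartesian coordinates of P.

(67/8, -21/4)

P = (1/4)·A + (1/2)·B + (1/4)·C.
x-coordinate: (1/4)·(27/2) + (1/2)·12 + (1/4)·(-4) = 67/8.
y-coordinate: (1/4)·(-14) + (1/2)·(5/2) + (1/4)·(-12) = -21/4.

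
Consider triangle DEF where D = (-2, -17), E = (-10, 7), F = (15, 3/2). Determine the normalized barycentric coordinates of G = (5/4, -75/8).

Signed area of the reference triangle: [DEF] = ½·((-2)·(7−(3/2)) + (-10)·(3/2−(-17)) + 15·(-17−7)) = ½·(-11 − 185 − 360) = -278.
[GEF] = ½·((5/4)·(7−(3/2)) + (-10)·(3/2−(-75/8)) + 15·(-75/8−7)) = ½·(55/8 − 435/4 − 1965/8) = -695/4, so the D-coordinate is (-695/4)/(-278) = 5/8.
[DGF] = ½·((-2)·(-75/8−(3/2)) + (5/4)·(3/2−(-17)) + 15·(-17−(-75/8))) = ½·(87/4 + 185/8 − 915/8) = -139/4, so the E-coordinate is 1/8.
[DEG] = ½·((-2)·(7−(-75/8)) + (-10)·(-75/8−(-17)) + (5/4)·(-17−7)) = ½·(-131/4 − 305/4 − 30) = -139/2, so the F-coordinate is 1/4.

(5/8, 1/8, 1/4)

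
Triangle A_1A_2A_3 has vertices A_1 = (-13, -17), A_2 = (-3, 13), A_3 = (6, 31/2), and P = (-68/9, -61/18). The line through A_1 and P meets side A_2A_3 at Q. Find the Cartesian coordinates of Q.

(-3/4, 109/8)

Barycentric coordinates of P with respect to A_1A_2A_3: (5/9, 1/3, 1/9).
On side A_2A_3 the A_1-coordinate is zero; dropping P's A_1-weight 5/9 and renormalizing the remaining 1/3 : 1/9 gives weights 3/4, 1/4 on A_2, A_3.
Q = (3/4)·(-3, 13) + (1/4)·(6, 31/2) = (-3/4, 109/8).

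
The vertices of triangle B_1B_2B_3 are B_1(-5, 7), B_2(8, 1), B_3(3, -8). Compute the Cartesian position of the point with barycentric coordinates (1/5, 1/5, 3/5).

M = (1/5)·B_1 + (1/5)·B_2 + (3/5)·B_3.
x-coordinate: (1/5)·(-5) + (1/5)·8 + (3/5)·3 = 12/5.
y-coordinate: (1/5)·7 + (1/5)·1 + (3/5)·(-8) = -16/5.

(12/5, -16/5)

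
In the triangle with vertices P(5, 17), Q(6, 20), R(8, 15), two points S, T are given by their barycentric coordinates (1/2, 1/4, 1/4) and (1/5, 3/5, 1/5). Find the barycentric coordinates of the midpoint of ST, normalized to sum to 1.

Since both coordinate triples sum to 1, the midpoint's barycentrics are the componentwise average.
(1/2+1/5)/2 = 7/20; similarly 17/40 and 9/40.

(7/20, 17/40, 9/40)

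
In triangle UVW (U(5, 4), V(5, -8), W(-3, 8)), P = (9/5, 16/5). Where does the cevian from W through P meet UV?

(5, 0)

Barycentric coordinates of P with respect to UVW: (2/5, 1/5, 2/5).
On side UV the W-coordinate is zero; dropping P's W-weight 2/5 and renormalizing the remaining 2/5 : 1/5 gives weights 2/3, 1/3 on U, V.
Q = (2/3)·(5, 4) + (1/3)·(5, -8) = (5, 0).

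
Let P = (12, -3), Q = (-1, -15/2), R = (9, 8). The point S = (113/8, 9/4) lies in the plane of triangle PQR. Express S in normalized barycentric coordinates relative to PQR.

Signed area of the reference triangle: [PQR] = ½·(12·(-15/2−8) + (-1)·(8−(-3)) + 9·(-3−(-15/2))) = ½·(-186 − 11 + 81/2) = -313/4.
[SQR] = ½·((113/8)·(-15/2−8) + (-1)·(8−(9/4)) + 9·(9/4−(-15/2))) = ½·(-3503/16 − 23/4 + 351/4) = -2191/32, so the P-coordinate is (-2191/32)/(-313/4) = 7/8.
[PSR] = ½·(12·(9/4−8) + (113/8)·(8−(-3)) + 9·(-3−(9/4))) = ½·(-69 + 1243/8 − 189/4) = 313/16, so the Q-coordinate is -1/4.
[PQS] = ½·(12·(-15/2−(9/4)) + (-1)·(9/4−(-3)) + (113/8)·(-3−(-15/2))) = ½·(-117 − 21/4 + 1017/16) = -939/32, so the R-coordinate is 3/8.

(7/8, -1/4, 3/8)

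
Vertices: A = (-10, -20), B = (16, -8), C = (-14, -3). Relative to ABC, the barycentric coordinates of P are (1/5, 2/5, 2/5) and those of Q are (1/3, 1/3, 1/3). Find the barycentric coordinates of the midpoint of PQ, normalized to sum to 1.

(4/15, 11/30, 11/30)

Since both coordinate triples sum to 1, the midpoint's barycentrics are the componentwise average.
(1/5+1/3)/2 = 4/15; similarly 11/30 and 11/30.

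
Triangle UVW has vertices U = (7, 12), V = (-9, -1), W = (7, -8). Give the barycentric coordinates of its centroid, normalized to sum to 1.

(1/3, 1/3, 1/3)

The centroid is the average of the vertices, so each weight is 1/3.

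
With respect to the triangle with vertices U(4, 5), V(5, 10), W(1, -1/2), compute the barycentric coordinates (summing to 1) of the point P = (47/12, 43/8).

(3/4, 1/6, 1/12)

Signed area of the reference triangle: [UVW] = ½·(4·(10−(-1/2)) + 5·(-1/2−5) + 1·(5−10)) = ½·(42 − 55/2 − 5) = 19/4.
[PVW] = ½·((47/12)·(10−(-1/2)) + 5·(-1/2−(43/8)) + 1·(43/8−10)) = ½·(329/8 − 235/8 − 37/8) = 57/16, so the U-coordinate is (57/16)/(19/4) = 3/4.
[UPW] = ½·(4·(43/8−(-1/2)) + (47/12)·(-1/2−5) + 1·(5−(43/8))) = ½·(47/2 − 517/24 − 3/8) = 19/24, so the V-coordinate is 1/6.
[UVP] = ½·(4·(10−(43/8)) + 5·(43/8−5) + (47/12)·(5−10)) = ½·(37/2 + 15/8 − 235/12) = 19/48, so the W-coordinate is 1/12.
Check: 3/4 + 1/6 + 1/12 = 1.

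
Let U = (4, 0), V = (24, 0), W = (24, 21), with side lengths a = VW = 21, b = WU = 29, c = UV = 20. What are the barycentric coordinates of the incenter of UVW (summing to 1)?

The incenter has barycentric coordinates proportional to the opposite side lengths: (21 : 29 : 20).
Normalizing by 21+29+20 = 70 gives (3/10, 29/70, 2/7).

(3/10, 29/70, 2/7)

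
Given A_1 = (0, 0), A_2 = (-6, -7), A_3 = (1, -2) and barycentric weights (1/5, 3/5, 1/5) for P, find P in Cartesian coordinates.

(-17/5, -23/5)

P = (1/5)·A_1 + (3/5)·A_2 + (1/5)·A_3.
x-coordinate: (1/5)·0 + (3/5)·(-6) + (1/5)·1 = -17/5.
y-coordinate: (1/5)·0 + (3/5)·(-7) + (1/5)·(-2) = -23/5.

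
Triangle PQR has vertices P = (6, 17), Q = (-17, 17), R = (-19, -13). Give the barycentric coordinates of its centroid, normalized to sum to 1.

The centroid is the average of the vertices, so each weight is 1/3.

(1/3, 1/3, 1/3)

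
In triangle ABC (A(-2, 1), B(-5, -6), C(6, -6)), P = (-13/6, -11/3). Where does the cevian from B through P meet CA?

Barycentric coordinates of P with respect to ABC: (1/3, 1/2, 1/6).
On side CA the B-coordinate is zero; dropping P's B-weight 1/2 and renormalizing the remaining 1/6 : 1/3 gives weights 1/3, 2/3 on C, A.
Q = (1/3)·(6, -6) + (2/3)·(-2, 1) = (2/3, -4/3).

(2/3, -4/3)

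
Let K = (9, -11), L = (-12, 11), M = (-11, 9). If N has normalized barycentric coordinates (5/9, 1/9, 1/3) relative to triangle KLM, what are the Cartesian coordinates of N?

N = (5/9)·K + (1/9)·L + (1/3)·M.
x-coordinate: (5/9)·9 + (1/9)·(-12) + (1/3)·(-11) = 0.
y-coordinate: (5/9)·(-11) + (1/9)·11 + (1/3)·9 = -17/9.

(0, -17/9)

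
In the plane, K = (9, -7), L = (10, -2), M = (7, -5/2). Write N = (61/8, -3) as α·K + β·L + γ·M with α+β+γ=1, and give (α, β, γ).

Signed area of the reference triangle: [KLM] = ½·(9·(-2−(-5/2)) + 10·(-5/2−(-7)) + 7·(-7−(-2))) = ½·(9/2 + 45 − 35) = 29/4.
[NLM] = ½·((61/8)·(-2−(-5/2)) + 10·(-5/2−(-3)) + 7·(-3−(-2))) = ½·(61/16 + 5 − 7) = 29/32, so the K-coordinate is (29/32)/(29/4) = 1/8.
[KNM] = ½·(9·(-3−(-5/2)) + (61/8)·(-5/2−(-7)) + 7·(-7−(-3))) = ½·(-9/2 + 549/16 − 28) = 29/32, so the L-coordinate is 1/8.
[KLN] = ½·(9·(-2−(-3)) + 10·(-3−(-7)) + (61/8)·(-7−(-2))) = ½·(9 + 40 − 305/8) = 87/16, so the M-coordinate is 3/4.
Check: 1/8 + 1/8 + 3/4 = 1.

(1/8, 1/8, 3/4)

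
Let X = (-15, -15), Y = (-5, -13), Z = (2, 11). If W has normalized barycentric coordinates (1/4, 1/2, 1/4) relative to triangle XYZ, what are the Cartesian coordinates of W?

(-23/4, -15/2)

W = (1/4)·X + (1/2)·Y + (1/4)·Z.
x-coordinate: (1/4)·(-15) + (1/2)·(-5) + (1/4)·2 = -23/4.
y-coordinate: (1/4)·(-15) + (1/2)·(-13) + (1/4)·11 = -15/2.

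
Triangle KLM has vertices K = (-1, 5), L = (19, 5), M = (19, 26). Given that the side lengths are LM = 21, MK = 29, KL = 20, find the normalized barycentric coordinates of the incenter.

The incenter has barycentric coordinates proportional to the opposite side lengths: (21 : 29 : 20).
Normalizing by 21+29+20 = 70 gives (3/10, 29/70, 2/7).

(3/10, 29/70, 2/7)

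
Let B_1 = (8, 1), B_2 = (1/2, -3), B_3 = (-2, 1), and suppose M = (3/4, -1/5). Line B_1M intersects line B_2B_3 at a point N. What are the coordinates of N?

(-17/16, -1/2)

Barycentric coordinates of M with respect to B_1B_2B_3: (1/5, 3/10, 1/2).
On side B_2B_3 the B_1-coordinate is zero; dropping M's B_1-weight 1/5 and renormalizing the remaining 3/10 : 1/2 gives weights 3/8, 5/8 on B_2, B_3.
N = (3/8)·(1/2, -3) + (5/8)·(-2, 1) = (-17/16, -1/2).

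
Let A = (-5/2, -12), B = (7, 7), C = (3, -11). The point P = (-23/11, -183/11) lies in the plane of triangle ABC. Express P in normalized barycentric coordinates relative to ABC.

Signed area of the reference triangle: [ABC] = ½·((-5/2)·(7−(-11)) + 7·(-11−(-12)) + 3·(-12−7)) = ½·(-45 + 7 − 57) = -95/2.
[PBC] = ½·((-23/11)·(7−(-11)) + 7·(-11−(-183/11)) + 3·(-183/11−7)) = ½·(-414/11 + 434/11 − 780/11) = -380/11, so the A-coordinate is (-380/11)/(-95/2) = 8/11.
[APC] = ½·((-5/2)·(-183/11−(-11)) + (-23/11)·(-11−(-12)) + 3·(-12−(-183/11))) = ½·(155/11 − 23/11 + 153/11) = 285/22, so the B-coordinate is -3/11.
[ABP] = ½·((-5/2)·(7−(-183/11)) + 7·(-183/11−(-12)) + (-23/11)·(-12−7)) = ½·(-650/11 − 357/11 + 437/11) = -285/11, so the C-coordinate is 6/11.
Check: 8/11 − 3/11 + 6/11 = 1.

(8/11, -3/11, 6/11)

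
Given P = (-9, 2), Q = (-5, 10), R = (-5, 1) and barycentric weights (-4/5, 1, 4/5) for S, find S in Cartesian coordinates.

(-9/5, 46/5)

S = (-4/5)·P + 1·Q + (4/5)·R.
x-coordinate: (-4/5)·(-9) + 1·(-5) + (4/5)·(-5) = -9/5.
y-coordinate: (-4/5)·2 + 1·10 + (4/5)·1 = 46/5.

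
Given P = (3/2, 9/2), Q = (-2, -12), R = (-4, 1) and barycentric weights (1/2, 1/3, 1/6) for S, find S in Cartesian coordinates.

(-7/12, -19/12)

S = (1/2)·P + (1/3)·Q + (1/6)·R.
x-coordinate: (1/2)·(3/2) + (1/3)·(-2) + (1/6)·(-4) = -7/12.
y-coordinate: (1/2)·(9/2) + (1/3)·(-12) + (1/6)·1 = -19/12.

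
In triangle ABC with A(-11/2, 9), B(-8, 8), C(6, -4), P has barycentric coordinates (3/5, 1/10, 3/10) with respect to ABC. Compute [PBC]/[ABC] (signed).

3/5

The signed ratio [PBC]/[ABC] equals the barycentric coordinate of P at vertex A, which is 3/5.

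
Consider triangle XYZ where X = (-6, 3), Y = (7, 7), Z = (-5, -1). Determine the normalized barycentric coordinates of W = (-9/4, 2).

(1/4, 1/4, 1/2)

Signed area of the reference triangle: [XYZ] = ½·((-6)·(7−(-1)) + 7·(-1−3) + (-5)·(3−7)) = ½·(-48 − 28 + 20) = -28.
[WYZ] = ½·((-9/4)·(7−(-1)) + 7·(-1−2) + (-5)·(2−7)) = ½·(-18 − 21 + 25) = -7, so the X-coordinate is (-7)/(-28) = 1/4.
[XWZ] = ½·((-6)·(2−(-1)) + (-9/4)·(-1−3) + (-5)·(3−2)) = ½·(-18 + 9 − 5) = -7, so the Y-coordinate is 1/4.
[XYW] = ½·((-6)·(7−2) + 7·(2−3) + (-9/4)·(3−7)) = ½·(-30 − 7 + 9) = -14, so the Z-coordinate is 1/2.
Check: 1/4 + 1/4 + 1/2 = 1.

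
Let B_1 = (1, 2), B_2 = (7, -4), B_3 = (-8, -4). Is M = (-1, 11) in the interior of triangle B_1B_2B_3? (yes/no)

Barycentric coordinates of M: (5/2, -31/30, -7/15).
The three coordinates are positive, negative, negative; a point is interior exactly when all three are positive.

no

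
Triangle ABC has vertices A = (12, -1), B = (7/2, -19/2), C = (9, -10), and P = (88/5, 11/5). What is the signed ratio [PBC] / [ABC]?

[ABC] = ½·(12·(-19/2−(-10)) + (7/2)·(-10−(-1)) + 9·(-1−(-19/2))) = ½·(6 − 63/2 + 153/2) = 51/2.
[PBC] = ½·((88/5)·(-19/2−(-10)) + (7/2)·(-10−(11/5)) + 9·(11/5−(-19/2))) = ½·(44/5 − 427/10 + 1053/10) = 357/10, so the ratio is (357/10)/(51/2) = 7/5.

7/5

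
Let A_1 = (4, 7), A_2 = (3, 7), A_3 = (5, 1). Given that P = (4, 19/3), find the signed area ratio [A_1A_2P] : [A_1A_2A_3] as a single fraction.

[A_1A_2A_3] = ½·(4·(7−1) + 3·(1−7) + 5·(7−7)) = ½·(24 − 18 + 0) = 3.
[A_1A_2P] = ½·(4·(7−(19/3)) + 3·(19/3−7) + 4·(7−7)) = ½·(8/3 − 2 + 0) = 1/3, so the ratio is (1/3)/3 = 1/9.

1/9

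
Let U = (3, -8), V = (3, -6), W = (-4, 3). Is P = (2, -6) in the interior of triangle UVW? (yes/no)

yes

Barycentric coordinates of P: (9/14, 3/14, 1/7).
The three coordinates are positive, positive, positive; a point is interior exactly when all three are positive.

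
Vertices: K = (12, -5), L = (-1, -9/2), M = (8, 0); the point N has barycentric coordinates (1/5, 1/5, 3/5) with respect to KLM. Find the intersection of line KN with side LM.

Line KN meets LM where the K-coordinate vanishes; zeroing N's K-weight and renormalizing leaves L, M-weights 1/5 : 3/5 → (1/4, 3/4).
So J = (1/4)·L + (3/4)·M = (23/4, -9/8).

(23/4, -9/8)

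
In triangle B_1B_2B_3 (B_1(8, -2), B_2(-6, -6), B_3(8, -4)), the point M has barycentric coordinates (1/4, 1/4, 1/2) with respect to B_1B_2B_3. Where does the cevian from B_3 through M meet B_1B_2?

Line B_3M meets B_1B_2 where the B_3-coordinate vanishes; zeroing M's B_3-weight and renormalizing leaves B_1, B_2-weights 1/4 : 1/4 → (1/2, 1/2).
So N = (1/2)·B_1 + (1/2)·B_2 = (1, -4).

(1, -4)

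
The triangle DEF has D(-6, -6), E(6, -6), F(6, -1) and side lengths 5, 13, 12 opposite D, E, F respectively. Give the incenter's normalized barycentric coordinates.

(1/6, 13/30, 2/5)

The incenter has barycentric coordinates proportional to the opposite side lengths: (5 : 13 : 12).
Normalizing by 5+13+12 = 30 gives (1/6, 13/30, 2/5).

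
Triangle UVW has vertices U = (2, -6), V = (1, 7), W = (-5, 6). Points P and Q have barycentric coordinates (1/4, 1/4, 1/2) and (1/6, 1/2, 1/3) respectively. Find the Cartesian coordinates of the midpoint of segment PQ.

(-31/24, 31/8)

Barycentric coordinates of the midpoint are the average: (5/24, 3/8, 5/12).
Converting: (5/24)·U + (3/8)·V + (5/12)·W = (-31/24, 31/8).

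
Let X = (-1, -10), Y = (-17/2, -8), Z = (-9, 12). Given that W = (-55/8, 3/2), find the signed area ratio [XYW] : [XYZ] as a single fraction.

1/2

[XYZ] = ½·((-1)·(-8−12) + (-17/2)·(12−(-10)) + (-9)·(-10−(-8))) = ½·(20 − 187 + 18) = -149/2.
[XYW] = ½·((-1)·(-8−(3/2)) + (-17/2)·(3/2−(-10)) + (-55/8)·(-10−(-8))) = ½·(19/2 − 391/4 + 55/4) = -149/4, so the ratio is (-149/4)/(-149/2) = 1/2.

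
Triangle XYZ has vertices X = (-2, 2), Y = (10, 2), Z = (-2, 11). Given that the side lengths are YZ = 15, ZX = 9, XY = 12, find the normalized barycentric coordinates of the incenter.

The incenter has barycentric coordinates proportional to the opposite side lengths: (15 : 9 : 12).
Normalizing by 15+9+12 = 36 gives (5/12, 1/4, 1/3).

(5/12, 1/4, 1/3)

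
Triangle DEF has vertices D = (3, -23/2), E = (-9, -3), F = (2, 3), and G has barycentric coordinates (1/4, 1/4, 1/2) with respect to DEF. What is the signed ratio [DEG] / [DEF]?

The signed ratio [DEG]/[DEF] equals the barycentric coordinate of G at vertex F, which is 1/2.

1/2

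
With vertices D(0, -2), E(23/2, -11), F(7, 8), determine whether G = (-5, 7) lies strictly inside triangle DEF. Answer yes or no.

Barycentric coordinates of G: (465/356, -113/178, 117/356).
The three coordinates are positive, negative, positive; a point is interior exactly when all three are positive.

no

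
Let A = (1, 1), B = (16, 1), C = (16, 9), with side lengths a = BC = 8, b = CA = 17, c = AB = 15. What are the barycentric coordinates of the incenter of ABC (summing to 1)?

The incenter has barycentric coordinates proportional to the opposite side lengths: (8 : 17 : 15).
Normalizing by 8+17+15 = 40 gives (1/5, 17/40, 3/8).

(1/5, 17/40, 3/8)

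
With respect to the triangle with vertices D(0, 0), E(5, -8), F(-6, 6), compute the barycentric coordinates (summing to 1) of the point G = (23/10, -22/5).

(1/10, 7/10, 1/5)

Signed area of the reference triangle: [DEF] = ½·(0·(-8−6) + 5·(6−0) + (-6)·(0−(-8))) = ½·(0 + 30 − 48) = -9.
[GEF] = ½·((23/10)·(-8−6) + 5·(6−(-22/5)) + (-6)·(-22/5−(-8))) = ½·(-161/5 + 52 − 108/5) = -9/10, so the D-coordinate is (-9/10)/(-9) = 1/10.
[DGF] = ½·(0·(-22/5−6) + (23/10)·(6−0) + (-6)·(0−(-22/5))) = ½·(0 + 69/5 − 132/5) = -63/10, so the E-coordinate is 7/10.
[DEG] = ½·(0·(-8−(-22/5)) + 5·(-22/5−0) + (23/10)·(0−(-8))) = ½·(0 − 22 + 92/5) = -9/5, so the F-coordinate is 1/5.
Check: 1/10 + 7/10 + 1/5 = 1.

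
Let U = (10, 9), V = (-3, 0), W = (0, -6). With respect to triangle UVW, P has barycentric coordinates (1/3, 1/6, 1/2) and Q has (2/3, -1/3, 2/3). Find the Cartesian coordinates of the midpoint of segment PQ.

Barycentric coordinates of the midpoint are the average: (1/2, -1/12, 7/12).
Converting: (1/2)·U + (-1/12)·V + (7/12)·W = (21/4, 1).

(21/4, 1)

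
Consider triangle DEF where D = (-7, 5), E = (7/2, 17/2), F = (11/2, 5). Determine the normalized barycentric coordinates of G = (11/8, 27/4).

Signed area of the reference triangle: [DEF] = ½·((-7)·(17/2−5) + (7/2)·(5−5) + (11/2)·(5−(17/2))) = ½·(-49/2 + 0 − 77/4) = -175/8.
[GEF] = ½·((11/8)·(17/2−5) + (7/2)·(5−(27/4)) + (11/2)·(27/4−(17/2))) = ½·(77/16 − 49/8 − 77/8) = -175/32, so the D-coordinate is (-175/32)/(-175/8) = 1/4.
[DGF] = ½·((-7)·(27/4−5) + (11/8)·(5−5) + (11/2)·(5−(27/4))) = ½·(-49/4 + 0 − 77/8) = -175/16, so the E-coordinate is 1/2.
[DEG] = ½·((-7)·(17/2−(27/4)) + (7/2)·(27/4−5) + (11/8)·(5−(17/2))) = ½·(-49/4 + 49/8 − 77/16) = -175/32, so the F-coordinate is 1/4.
Check: 1/4 + 1/2 + 1/4 = 1.

(1/4, 1/2, 1/4)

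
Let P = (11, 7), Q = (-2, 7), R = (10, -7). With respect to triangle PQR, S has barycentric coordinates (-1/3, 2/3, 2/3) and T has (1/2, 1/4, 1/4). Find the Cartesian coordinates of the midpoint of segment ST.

(55/12, 7/12)

Barycentric coordinates of the midpoint are the average: (1/12, 11/24, 11/24).
Converting: (1/12)·P + (11/24)·Q + (11/24)·R = (55/12, 7/12).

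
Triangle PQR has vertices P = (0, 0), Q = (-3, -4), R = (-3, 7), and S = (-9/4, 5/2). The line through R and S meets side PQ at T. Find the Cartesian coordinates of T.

Barycentric coordinates of S with respect to PQR: (1/4, 1/4, 1/2).
On side PQ the R-coordinate is zero; dropping S's R-weight 1/2 and renormalizing the remaining 1/4 : 1/4 gives weights 1/2, 1/2 on P, Q.
T = (1/2)·(0, 0) + (1/2)·(-3, -4) = (-3/2, -2).

(-3/2, -2)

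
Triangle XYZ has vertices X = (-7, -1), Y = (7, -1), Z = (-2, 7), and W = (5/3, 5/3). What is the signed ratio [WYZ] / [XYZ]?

[XYZ] = ½·((-7)·(-1−7) + 7·(7−(-1)) + (-2)·(-1−(-1))) = ½·(56 + 56 + 0) = 56.
[WYZ] = ½·((5/3)·(-1−7) + 7·(7−(5/3)) + (-2)·(5/3−(-1))) = ½·(-40/3 + 112/3 − 16/3) = 28/3, so the ratio is (28/3)/56 = 1/6.

1/6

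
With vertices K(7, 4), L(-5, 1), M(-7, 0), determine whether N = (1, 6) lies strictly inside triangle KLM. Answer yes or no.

no

Barycentric coordinates of N: (-2/3, 26/3, -7).
The three coordinates are negative, positive, negative; a point is interior exactly when all three are positive.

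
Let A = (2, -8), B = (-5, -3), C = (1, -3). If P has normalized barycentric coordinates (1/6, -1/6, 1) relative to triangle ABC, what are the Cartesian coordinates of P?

P = (1/6)·A + (-1/6)·B + 1·C.
x-coordinate: (1/6)·2 + (-1/6)·(-5) + 1·1 = 13/6.
y-coordinate: (1/6)·(-8) + (-1/6)·(-3) + 1·(-3) = -23/6.

(13/6, -23/6)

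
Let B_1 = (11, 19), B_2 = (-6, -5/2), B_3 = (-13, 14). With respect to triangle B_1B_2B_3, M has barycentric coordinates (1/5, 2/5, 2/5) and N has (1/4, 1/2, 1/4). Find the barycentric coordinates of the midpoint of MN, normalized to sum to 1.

(9/40, 9/20, 13/40)

Since both coordinate triples sum to 1, the midpoint's barycentrics are the componentwise average.
(1/5+1/4)/2 = 9/40; similarly 9/20 and 13/40.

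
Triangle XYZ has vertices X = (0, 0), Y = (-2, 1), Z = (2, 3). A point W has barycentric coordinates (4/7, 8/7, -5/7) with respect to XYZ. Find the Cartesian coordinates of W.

(-26/7, -1)

W = (4/7)·X + (8/7)·Y + (-5/7)·Z.
x-coordinate: (4/7)·0 + (8/7)·(-2) + (-5/7)·2 = -26/7.
y-coordinate: (4/7)·0 + (8/7)·1 + (-5/7)·3 = -1.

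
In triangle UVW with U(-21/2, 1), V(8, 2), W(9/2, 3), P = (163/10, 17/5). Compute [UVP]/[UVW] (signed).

[UVW] = ½·((-21/2)·(2−3) + 8·(3−1) + (9/2)·(1−2)) = ½·(21/2 + 16 − 9/2) = 11.
[UVP] = ½·((-21/2)·(2−(17/5)) + 8·(17/5−1) + (163/10)·(1−2)) = ½·(147/10 + 96/5 − 163/10) = 44/5, so the ratio is (44/5)/11 = 4/5.

4/5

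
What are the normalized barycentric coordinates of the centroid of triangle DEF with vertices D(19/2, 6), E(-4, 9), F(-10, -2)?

(1/3, 1/3, 1/3)

The centroid is the average of the vertices, so each weight is 1/3.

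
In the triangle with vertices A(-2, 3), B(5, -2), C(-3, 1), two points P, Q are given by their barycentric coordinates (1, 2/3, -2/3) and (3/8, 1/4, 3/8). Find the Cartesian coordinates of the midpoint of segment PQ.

(65/48, 1)

Barycentric coordinates of the midpoint are the average: (11/16, 11/24, -7/48).
Converting: (11/16)·A + (11/24)·B + (-7/48)·C = (65/48, 1).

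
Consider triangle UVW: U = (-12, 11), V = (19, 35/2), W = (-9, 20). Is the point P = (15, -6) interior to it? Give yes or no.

no

Barycentric coordinates of P: (1336/519, 196/173, -1405/519).
The three coordinates are positive, positive, negative; a point is interior exactly when all three are positive.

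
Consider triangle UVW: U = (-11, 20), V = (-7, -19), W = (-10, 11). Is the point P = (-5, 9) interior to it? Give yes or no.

Barycentric coordinates of P: (-48, -43/3, 190/3).
The three coordinates are negative, negative, positive; a point is interior exactly when all three are positive.

no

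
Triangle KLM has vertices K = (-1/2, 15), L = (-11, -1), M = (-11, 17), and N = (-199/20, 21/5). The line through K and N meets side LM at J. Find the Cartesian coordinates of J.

Barycentric coordinates of N with respect to KLM: (1/10, 7/10, 1/5).
On side LM the K-coordinate is zero; dropping N's K-weight 1/10 and renormalizing the remaining 7/10 : 1/5 gives weights 7/9, 2/9 on L, M.
J = (7/9)·(-11, -1) + (2/9)·(-11, 17) = (-11, 3).

(-11, 3)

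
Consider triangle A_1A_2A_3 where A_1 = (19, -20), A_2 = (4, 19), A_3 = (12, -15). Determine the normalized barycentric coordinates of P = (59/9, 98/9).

(1/9, 7/9, 1/9)

Signed area of the reference triangle: [A_1A_2A_3] = ½·(19·(19−(-15)) + 4·(-15−(-20)) + 12·(-20−19)) = ½·(646 + 20 − 468) = 99.
[PA_2A_3] = ½·((59/9)·(19−(-15)) + 4·(-15−(98/9)) + 12·(98/9−19)) = ½·(2006/9 − 932/9 − 292/3) = 11, so the A_1-coordinate is 11/99 = 1/9.
[A_1PA_3] = ½·(19·(98/9−(-15)) + (59/9)·(-15−(-20)) + 12·(-20−(98/9))) = ½·(4427/9 + 295/9 − 1112/3) = 77, so the A_2-coordinate is 7/9.
[A_1A_2P] = ½·(19·(19−(98/9)) + 4·(98/9−(-20)) + (59/9)·(-20−19)) = ½·(1387/9 + 1112/9 − 767/3) = 11, so the A_3-coordinate is 1/9.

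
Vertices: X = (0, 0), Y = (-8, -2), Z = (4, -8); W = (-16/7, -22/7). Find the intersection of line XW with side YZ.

(-16/5, -22/5)

Barycentric coordinates of W with respect to XYZ: (2/7, 3/7, 2/7).
On side YZ the X-coordinate is zero; dropping W's X-weight 2/7 and renormalizing the remaining 3/7 : 2/7 gives weights 3/5, 2/5 on Y, Z.
V = (3/5)·(-8, -2) + (2/5)·(4, -8) = (-16/5, -22/5).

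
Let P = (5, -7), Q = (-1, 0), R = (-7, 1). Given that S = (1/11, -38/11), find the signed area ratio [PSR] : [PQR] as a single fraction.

[PQR] = ½·(5·(0−1) + (-1)·(1−(-7)) + (-7)·(-7−0)) = ½·(-5 − 8 + 49) = 18.
[PSR] = ½·(5·(-38/11−1) + (1/11)·(1−(-7)) + (-7)·(-7−(-38/11))) = ½·(-245/11 + 8/11 + 273/11) = 18/11, so the ratio is (18/11)/18 = 1/11.

1/11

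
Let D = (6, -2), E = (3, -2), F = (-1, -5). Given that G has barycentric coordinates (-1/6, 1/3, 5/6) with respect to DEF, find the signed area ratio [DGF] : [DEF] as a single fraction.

The signed ratio [DGF]/[DEF] equals the barycentric coordinate of G at vertex E, which is 1/3.

1/3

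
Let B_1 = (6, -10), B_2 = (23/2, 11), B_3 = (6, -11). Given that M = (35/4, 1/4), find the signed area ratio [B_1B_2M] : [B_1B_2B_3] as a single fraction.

[B_1B_2B_3] = ½·(6·(11−(-11)) + (23/2)·(-11−(-10)) + 6·(-10−11)) = ½·(132 − 23/2 − 126) = -11/4.
[B_1B_2M] = ½·(6·(11−(1/4)) + (23/2)·(1/4−(-10)) + (35/4)·(-10−11)) = ½·(129/2 + 943/8 − 735/4) = -11/16, so the ratio is (-11/16)/(-11/4) = 1/4.

1/4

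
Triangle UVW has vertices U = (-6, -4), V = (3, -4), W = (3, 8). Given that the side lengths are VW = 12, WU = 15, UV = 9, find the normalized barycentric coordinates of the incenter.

The incenter has barycentric coordinates proportional to the opposite side lengths: (12 : 15 : 9).
Normalizing by 12+15+9 = 36 gives (1/3, 5/12, 1/4).

(1/3, 5/12, 1/4)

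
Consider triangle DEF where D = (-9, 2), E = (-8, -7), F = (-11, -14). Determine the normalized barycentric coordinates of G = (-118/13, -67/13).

Signed area of the reference triangle: [DEF] = ½·((-9)·(-7−(-14)) + (-8)·(-14−2) + (-11)·(2−(-7))) = ½·(-63 + 128 − 99) = -17.
[GEF] = ½·((-118/13)·(-7−(-14)) + (-8)·(-14−(-67/13)) + (-11)·(-67/13−(-7))) = ½·(-826/13 + 920/13 − 264/13) = -85/13, so the D-coordinate is (-85/13)/(-17) = 5/13.
[DGF] = ½·((-9)·(-67/13−(-14)) + (-118/13)·(-14−2) + (-11)·(2−(-67/13))) = ½·(-1035/13 + 1888/13 − 1023/13) = -85/13, so the E-coordinate is 5/13.
[DEG] = ½·((-9)·(-7−(-67/13)) + (-8)·(-67/13−2) + (-118/13)·(2−(-7))) = ½·(216/13 + 744/13 − 1062/13) = -51/13, so the F-coordinate is 3/13.

(5/13, 5/13, 3/13)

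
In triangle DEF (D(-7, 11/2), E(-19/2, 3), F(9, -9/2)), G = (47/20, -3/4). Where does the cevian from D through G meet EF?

(89/14, -24/7)

Barycentric coordinates of G with respect to DEF: (3/10, 1/10, 3/5).
On side EF the D-coordinate is zero; dropping G's D-weight 3/10 and renormalizing the remaining 1/10 : 3/5 gives weights 1/7, 6/7 on E, F.
H = (1/7)·(-19/2, 3) + (6/7)·(9, -9/2) = (89/14, -24/7).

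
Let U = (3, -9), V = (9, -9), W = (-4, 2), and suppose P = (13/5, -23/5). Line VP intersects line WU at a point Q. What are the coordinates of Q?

(-5/3, -5/3)

Barycentric coordinates of P with respect to UVW: (1/5, 2/5, 2/5).
On side WU the V-coordinate is zero; dropping P's V-weight 2/5 and renormalizing the remaining 2/5 : 1/5 gives weights 2/3, 1/3 on W, U.
Q = (2/3)·(-4, 2) + (1/3)·(3, -9) = (-5/3, -5/3).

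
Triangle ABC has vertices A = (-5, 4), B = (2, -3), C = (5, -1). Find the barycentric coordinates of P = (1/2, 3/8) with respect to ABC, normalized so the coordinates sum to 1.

(3/8, 1/4, 3/8)

Signed area of the reference triangle: [ABC] = ½·((-5)·(-3−(-1)) + 2·(-1−4) + 5·(4−(-3))) = ½·(10 − 10 + 35) = 35/2.
[PBC] = ½·((1/2)·(-3−(-1)) + 2·(-1−(3/8)) + 5·(3/8−(-3))) = ½·(-1 − 11/4 + 135/8) = 105/16, so the A-coordinate is (105/16)/(35/2) = 3/8.
[APC] = ½·((-5)·(3/8−(-1)) + (1/2)·(-1−4) + 5·(4−(3/8))) = ½·(-55/8 − 5/2 + 145/8) = 35/8, so the B-coordinate is 1/4.
[ABP] = ½·((-5)·(-3−(3/8)) + 2·(3/8−4) + (1/2)·(4−(-3))) = ½·(135/8 − 29/4 + 7/2) = 105/16, so the C-coordinate is 3/8.
Check: 3/8 + 1/4 + 3/8 = 1.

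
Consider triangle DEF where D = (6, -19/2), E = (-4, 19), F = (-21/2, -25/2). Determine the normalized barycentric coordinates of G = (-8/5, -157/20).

(1/2, 1/10, 2/5)

Signed area of the reference triangle: [DEF] = ½·(6·(19−(-25/2)) + (-4)·(-25/2−(-19/2)) + (-21/2)·(-19/2−19)) = ½·(189 + 12 + 1197/4) = 2001/8.
[GEF] = ½·((-8/5)·(19−(-25/2)) + (-4)·(-25/2−(-157/20)) + (-21/2)·(-157/20−19)) = ½·(-252/5 + 93/5 + 11277/40) = 2001/16, so the D-coordinate is (2001/16)/(2001/8) = 1/2.
[DGF] = ½·(6·(-157/20−(-25/2)) + (-8/5)·(-25/2−(-19/2)) + (-21/2)·(-19/2−(-157/20))) = ½·(279/10 + 24/5 + 693/40) = 2001/80, so the E-coordinate is 1/10.
[DEG] = ½·(6·(19−(-157/20)) + (-4)·(-157/20−(-19/2)) + (-8/5)·(-19/2−19)) = ½·(1611/10 − 33/5 + 228/5) = 2001/20, so the F-coordinate is 2/5.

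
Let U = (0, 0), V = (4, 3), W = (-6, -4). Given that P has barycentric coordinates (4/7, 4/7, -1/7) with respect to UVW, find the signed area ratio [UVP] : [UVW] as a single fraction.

The signed ratio [UVP]/[UVW] equals the barycentric coordinate of P at vertex W, which is -1/7.

-1/7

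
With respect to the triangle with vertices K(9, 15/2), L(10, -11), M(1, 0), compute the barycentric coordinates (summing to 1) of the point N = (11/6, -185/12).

(-5/6, 5/6, 1)

Signed area of the reference triangle: [KLM] = ½·(9·(-11−0) + 10·(0−(15/2)) + 1·(15/2−(-11))) = ½·(-99 − 75 + 37/2) = -311/4.
[NLM] = ½·((11/6)·(-11−0) + 10·(0−(-185/12)) + 1·(-185/12−(-11))) = ½·(-121/6 + 925/6 − 53/12) = 1555/24, so the K-coordinate is (1555/24)/(-311/4) = -5/6.
[KNM] = ½·(9·(-185/12−0) + (11/6)·(0−(15/2)) + 1·(15/2−(-185/12))) = ½·(-555/4 − 55/4 + 275/12) = -1555/24, so the L-coordinate is 5/6.
[KLN] = ½·(9·(-11−(-185/12)) + 10·(-185/12−(15/2)) + (11/6)·(15/2−(-11))) = ½·(159/4 − 1375/6 + 407/12) = -311/4, so the M-coordinate is 1.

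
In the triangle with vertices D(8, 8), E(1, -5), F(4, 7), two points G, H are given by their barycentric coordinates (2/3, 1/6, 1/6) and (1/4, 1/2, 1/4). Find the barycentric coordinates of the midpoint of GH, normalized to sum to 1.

(11/24, 1/3, 5/24)

Since both coordinate triples sum to 1, the midpoint's barycentrics are the componentwise average.
(2/3+1/4)/2 = 11/24; similarly 1/3 and 5/24.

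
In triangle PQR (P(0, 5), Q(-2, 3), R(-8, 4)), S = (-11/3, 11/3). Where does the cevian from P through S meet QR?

Barycentric coordinates of S with respect to PQR: (1/6, 1/2, 1/3).
On side QR the P-coordinate is zero; dropping S's P-weight 1/6 and renormalizing the remaining 1/2 : 1/3 gives weights 3/5, 2/5 on Q, R.
T = (3/5)·(-2, 3) + (2/5)·(-8, 4) = (-22/5, 17/5).

(-22/5, 17/5)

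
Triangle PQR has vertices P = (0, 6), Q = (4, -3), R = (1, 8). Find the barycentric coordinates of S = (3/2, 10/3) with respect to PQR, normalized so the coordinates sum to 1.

Signed area of the reference triangle: [PQR] = ½·(0·(-3−8) + 4·(8−6) + 1·(6−(-3))) = ½·(0 + 8 + 9) = 17/2.
[SQR] = ½·((3/2)·(-3−8) + 4·(8−(10/3)) + 1·(10/3−(-3))) = ½·(-33/2 + 56/3 + 19/3) = 17/4, so the P-coordinate is (17/4)/(17/2) = 1/2.
[PSR] = ½·(0·(10/3−8) + (3/2)·(8−6) + 1·(6−(10/3))) = ½·(0 + 3 + 8/3) = 17/6, so the Q-coordinate is 1/3.
[PQS] = ½·(0·(-3−(10/3)) + 4·(10/3−6) + (3/2)·(6−(-3))) = ½·(0 − 32/3 + 27/2) = 17/12, so the R-coordinate is 1/6.
Check: 1/2 + 1/3 + 1/6 = 1.

(1/2, 1/3, 1/6)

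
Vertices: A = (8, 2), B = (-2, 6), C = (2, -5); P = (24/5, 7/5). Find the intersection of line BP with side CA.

(13/2, 1/4)

Barycentric coordinates of P with respect to ABC: (3/5, 1/5, 1/5).
On side CA the B-coordinate is zero; dropping P's B-weight 1/5 and renormalizing the remaining 1/5 : 3/5 gives weights 1/4, 3/4 on C, A.
Q = (1/4)·(2, -5) + (3/4)·(8, 2) = (13/2, 1/4).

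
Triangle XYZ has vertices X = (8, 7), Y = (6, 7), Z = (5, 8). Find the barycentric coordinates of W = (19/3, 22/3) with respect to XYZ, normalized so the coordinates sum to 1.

Signed area of the reference triangle: [XYZ] = ½·(8·(7−8) + 6·(8−7) + 5·(7−7)) = ½·(-8 + 6 + 0) = -1.
[WYZ] = ½·((19/3)·(7−8) + 6·(8−(22/3)) + 5·(22/3−7)) = ½·(-19/3 + 4 + 5/3) = -1/3, so the X-coordinate is (-1/3)/(-1) = 1/3.
[XWZ] = ½·(8·(22/3−8) + (19/3)·(8−7) + 5·(7−(22/3))) = ½·(-16/3 + 19/3 − 5/3) = -1/3, so the Y-coordinate is 1/3.
[XYW] = ½·(8·(7−(22/3)) + 6·(22/3−7) + (19/3)·(7−7)) = ½·(-8/3 + 2 + 0) = -1/3, so the Z-coordinate is 1/3.
Check: 1/3 + 1/3 + 1/3 = 1.

(1/3, 1/3, 1/3)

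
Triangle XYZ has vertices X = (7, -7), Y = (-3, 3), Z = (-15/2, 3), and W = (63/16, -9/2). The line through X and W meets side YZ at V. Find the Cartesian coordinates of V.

Barycentric coordinates of W with respect to XYZ: (3/4, 1/8, 1/8).
On side YZ the X-coordinate is zero; dropping W's X-weight 3/4 and renormalizing the remaining 1/8 : 1/8 gives weights 1/2, 1/2 on Y, Z.
V = (1/2)·(-3, 3) + (1/2)·(-15/2, 3) = (-21/4, 3).

(-21/4, 3)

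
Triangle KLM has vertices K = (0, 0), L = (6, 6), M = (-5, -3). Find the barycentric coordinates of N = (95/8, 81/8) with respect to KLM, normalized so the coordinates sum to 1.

(5/8, 5/4, -7/8)

Signed area of the reference triangle: [KLM] = ½·(0·(6−(-3)) + 6·(-3−0) + (-5)·(0−6)) = ½·(0 − 18 + 30) = 6.
[NLM] = ½·((95/8)·(6−(-3)) + 6·(-3−(81/8)) + (-5)·(81/8−6)) = ½·(855/8 − 315/4 − 165/8) = 15/4, so the K-coordinate is (15/4)/6 = 5/8.
[KNM] = ½·(0·(81/8−(-3)) + (95/8)·(-3−0) + (-5)·(0−(81/8))) = ½·(0 − 285/8 + 405/8) = 15/2, so the L-coordinate is 5/4.
[KLN] = ½·(0·(6−(81/8)) + 6·(81/8−0) + (95/8)·(0−6)) = ½·(0 + 243/4 − 285/4) = -21/4, so the M-coordinate is -7/8.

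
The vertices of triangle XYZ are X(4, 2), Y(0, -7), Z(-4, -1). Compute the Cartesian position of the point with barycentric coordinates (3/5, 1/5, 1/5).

W = (3/5)·X + (1/5)·Y + (1/5)·Z.
x-coordinate: (3/5)·4 + (1/5)·0 + (1/5)·(-4) = 8/5.
y-coordinate: (3/5)·2 + (1/5)·(-7) + (1/5)·(-1) = -2/5.

(8/5, -2/5)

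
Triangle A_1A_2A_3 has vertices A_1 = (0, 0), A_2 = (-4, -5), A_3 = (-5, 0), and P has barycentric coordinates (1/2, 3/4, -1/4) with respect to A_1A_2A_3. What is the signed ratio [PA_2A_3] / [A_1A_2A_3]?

1/2

The signed ratio [PA_2A_3]/[A_1A_2A_3] equals the barycentric coordinate of P at vertex A_1, which is 1/2.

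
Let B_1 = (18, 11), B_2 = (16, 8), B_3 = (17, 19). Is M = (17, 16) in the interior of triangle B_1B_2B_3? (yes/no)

yes

Barycentric coordinates of M: (3/19, 3/19, 13/19).
The three coordinates are positive, positive, positive; a point is interior exactly when all three are positive.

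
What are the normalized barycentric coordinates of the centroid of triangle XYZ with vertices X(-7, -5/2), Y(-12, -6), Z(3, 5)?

The centroid is the average of the vertices, so each weight is 1/3.

(1/3, 1/3, 1/3)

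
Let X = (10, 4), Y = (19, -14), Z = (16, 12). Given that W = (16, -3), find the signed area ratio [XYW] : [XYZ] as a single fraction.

[XYZ] = ½·(10·(-14−12) + 19·(12−4) + 16·(4−(-14))) = ½·(-260 + 152 + 288) = 90.
[XYW] = ½·(10·(-14−(-3)) + 19·(-3−4) + 16·(4−(-14))) = ½·(-110 − 133 + 288) = 45/2, so the ratio is (45/2)/90 = 1/4.

1/4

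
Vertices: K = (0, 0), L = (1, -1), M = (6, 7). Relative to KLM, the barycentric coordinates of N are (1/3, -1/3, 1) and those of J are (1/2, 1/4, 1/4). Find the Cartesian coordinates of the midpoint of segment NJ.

(89/24, 53/12)

Barycentric coordinates of the midpoint are the average: (5/12, -1/24, 5/8).
Converting: (5/12)·K + (-1/24)·L + (5/8)·M = (89/24, 53/12).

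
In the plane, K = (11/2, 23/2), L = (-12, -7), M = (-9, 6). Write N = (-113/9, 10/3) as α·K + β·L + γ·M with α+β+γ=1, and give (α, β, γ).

Signed area of the reference triangle: [KLM] = ½·((11/2)·(-7−6) + (-12)·(6−(23/2)) + (-9)·(23/2−(-7))) = ½·(-143/2 + 66 − 333/2) = -86.
[NLM] = ½·((-113/9)·(-7−6) + (-12)·(6−(10/3)) + (-9)·(10/3−(-7))) = ½·(1469/9 − 32 − 93) = 172/9, so the K-coordinate is (172/9)/(-86) = -2/9.
[KNM] = ½·((11/2)·(10/3−6) + (-113/9)·(6−(23/2)) + (-9)·(23/2−(10/3))) = ½·(-44/3 + 1243/18 − 147/2) = -86/9, so the L-coordinate is 1/9.
[KLN] = ½·((11/2)·(-7−(10/3)) + (-12)·(10/3−(23/2)) + (-113/9)·(23/2−(-7))) = ½·(-341/6 + 98 − 4181/18) = -860/9, so the M-coordinate is 10/9.
Check: -2/9 + 1/9 + 10/9 = 1.

(-2/9, 1/9, 10/9)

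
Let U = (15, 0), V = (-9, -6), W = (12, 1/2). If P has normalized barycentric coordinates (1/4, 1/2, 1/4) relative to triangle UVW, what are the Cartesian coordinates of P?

(9/4, -23/8)

P = (1/4)·U + (1/2)·V + (1/4)·W.
x-coordinate: (1/4)·15 + (1/2)·(-9) + (1/4)·12 = 9/4.
y-coordinate: (1/4)·0 + (1/2)·(-6) + (1/4)·(1/2) = -23/8.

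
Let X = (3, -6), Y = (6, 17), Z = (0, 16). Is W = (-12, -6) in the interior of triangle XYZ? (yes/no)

no

Barycentric coordinates of W: (8/9, -22/9, 23/9).
The three coordinates are positive, negative, positive; a point is interior exactly when all three are positive.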